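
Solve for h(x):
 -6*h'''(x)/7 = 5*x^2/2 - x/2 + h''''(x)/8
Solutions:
 h(x) = C1 + C2*x + C3*x^2 + C4*exp(-48*x/7) - 7*x^5/144 + 413*x^4/6912 - 2891*x^3/82944


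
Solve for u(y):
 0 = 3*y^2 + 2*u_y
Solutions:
 u(y) = C1 - y^3/2


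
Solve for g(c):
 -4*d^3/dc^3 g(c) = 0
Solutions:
 g(c) = C1 + C2*c + C3*c^2


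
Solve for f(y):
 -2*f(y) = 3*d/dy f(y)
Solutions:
 f(y) = C1*exp(-2*y/3)


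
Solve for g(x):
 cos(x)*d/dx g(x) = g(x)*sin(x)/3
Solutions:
 g(x) = C1/cos(x)^(1/3)


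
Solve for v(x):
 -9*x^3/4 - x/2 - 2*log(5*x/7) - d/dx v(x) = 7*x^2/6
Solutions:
 v(x) = C1 - 9*x^4/16 - 7*x^3/18 - x^2/4 - 2*x*log(x) - 2*x*log(5) + 2*x + 2*x*log(7)


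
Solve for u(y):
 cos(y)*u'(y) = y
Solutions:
 u(y) = C1 + Integral(y/cos(y), y)


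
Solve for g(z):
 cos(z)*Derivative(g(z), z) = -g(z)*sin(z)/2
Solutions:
 g(z) = C1*sqrt(cos(z))


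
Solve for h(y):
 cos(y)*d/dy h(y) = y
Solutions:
 h(y) = C1 + Integral(y/cos(y), y)


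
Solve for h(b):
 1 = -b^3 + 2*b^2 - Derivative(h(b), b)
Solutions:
 h(b) = C1 - b^4/4 + 2*b^3/3 - b


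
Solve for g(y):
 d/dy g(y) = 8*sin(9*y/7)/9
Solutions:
 g(y) = C1 - 56*cos(9*y/7)/81


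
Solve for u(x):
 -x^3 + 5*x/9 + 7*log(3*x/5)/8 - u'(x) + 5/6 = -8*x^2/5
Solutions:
 u(x) = C1 - x^4/4 + 8*x^3/15 + 5*x^2/18 + 7*x*log(x)/8 - 7*x*log(5)/8 - x/24 + 7*x*log(3)/8


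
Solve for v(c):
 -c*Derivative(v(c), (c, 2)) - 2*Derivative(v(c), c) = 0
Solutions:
 v(c) = C1 + C2/c


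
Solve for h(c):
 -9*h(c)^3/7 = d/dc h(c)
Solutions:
 h(c) = -sqrt(14)*sqrt(-1/(C1 - 9*c))/2
 h(c) = sqrt(14)*sqrt(-1/(C1 - 9*c))/2


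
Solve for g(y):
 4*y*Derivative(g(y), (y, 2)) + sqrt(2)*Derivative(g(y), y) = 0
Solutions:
 g(y) = C1 + C2*y^(1 - sqrt(2)/4)


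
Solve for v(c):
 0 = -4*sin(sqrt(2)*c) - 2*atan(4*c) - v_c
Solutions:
 v(c) = C1 - 2*c*atan(4*c) + log(16*c^2 + 1)/4 + 2*sqrt(2)*cos(sqrt(2)*c)


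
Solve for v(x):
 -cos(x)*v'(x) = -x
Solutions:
 v(x) = C1 + Integral(x/cos(x), x)


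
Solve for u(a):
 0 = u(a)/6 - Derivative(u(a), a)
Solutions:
 u(a) = C1*exp(a/6)


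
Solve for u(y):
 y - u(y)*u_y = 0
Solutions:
 u(y) = -sqrt(C1 + y^2)
 u(y) = sqrt(C1 + y^2)


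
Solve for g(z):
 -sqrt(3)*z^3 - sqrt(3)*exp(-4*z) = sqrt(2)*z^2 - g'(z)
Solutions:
 g(z) = C1 + sqrt(3)*z^4/4 + sqrt(2)*z^3/3 - sqrt(3)*exp(-4*z)/4


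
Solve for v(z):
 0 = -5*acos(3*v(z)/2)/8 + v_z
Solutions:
 Integral(1/acos(3*_y/2), (_y, v(z))) = C1 + 5*z/8


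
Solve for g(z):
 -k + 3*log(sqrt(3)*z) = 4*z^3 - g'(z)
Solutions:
 g(z) = C1 + k*z + z^4 - 3*z*log(z) - 3*z*log(3)/2 + 3*z


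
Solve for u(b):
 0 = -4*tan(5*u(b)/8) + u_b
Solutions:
 u(b) = -8*asin(C1*exp(5*b/2))/5 + 8*pi/5
 u(b) = 8*asin(C1*exp(5*b/2))/5


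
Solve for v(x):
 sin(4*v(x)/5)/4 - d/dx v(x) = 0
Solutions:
 -x/4 + 5*log(cos(4*v(x)/5) - 1)/8 - 5*log(cos(4*v(x)/5) + 1)/8 = C1


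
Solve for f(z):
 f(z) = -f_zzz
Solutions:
 f(z) = C3*exp(-z) + (C1*sin(sqrt(3)*z/2) + C2*cos(sqrt(3)*z/2))*exp(z/2)


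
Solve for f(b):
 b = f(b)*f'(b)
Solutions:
 f(b) = -sqrt(C1 + b^2)
 f(b) = sqrt(C1 + b^2)


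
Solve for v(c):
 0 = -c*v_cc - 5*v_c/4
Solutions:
 v(c) = C1 + C2/c^(1/4)


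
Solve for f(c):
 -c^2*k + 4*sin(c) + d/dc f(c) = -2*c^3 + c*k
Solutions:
 f(c) = C1 - c^4/2 + c^3*k/3 + c^2*k/2 + 4*cos(c)


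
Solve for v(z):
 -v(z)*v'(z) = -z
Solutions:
 v(z) = -sqrt(C1 + z^2)
 v(z) = sqrt(C1 + z^2)


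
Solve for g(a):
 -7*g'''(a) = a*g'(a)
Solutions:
 g(a) = C1 + Integral(C2*airyai(-7^(2/3)*a/7) + C3*airybi(-7^(2/3)*a/7), a)


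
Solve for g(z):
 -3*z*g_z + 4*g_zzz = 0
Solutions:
 g(z) = C1 + Integral(C2*airyai(6^(1/3)*z/2) + C3*airybi(6^(1/3)*z/2), z)


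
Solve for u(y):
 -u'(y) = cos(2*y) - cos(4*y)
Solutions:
 u(y) = C1 - sin(2*y)/2 + sin(4*y)/4


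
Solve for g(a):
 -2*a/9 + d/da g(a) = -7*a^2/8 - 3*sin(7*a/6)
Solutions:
 g(a) = C1 - 7*a^3/24 + a^2/9 + 18*cos(7*a/6)/7


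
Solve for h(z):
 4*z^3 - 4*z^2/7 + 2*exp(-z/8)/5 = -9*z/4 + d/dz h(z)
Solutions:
 h(z) = C1 + z^4 - 4*z^3/21 + 9*z^2/8 - 16*exp(-z/8)/5


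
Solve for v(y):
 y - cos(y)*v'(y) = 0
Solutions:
 v(y) = C1 + Integral(y/cos(y), y)


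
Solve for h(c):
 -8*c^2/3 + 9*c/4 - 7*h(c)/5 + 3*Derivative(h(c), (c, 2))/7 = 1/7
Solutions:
 h(c) = C1*exp(-7*sqrt(15)*c/15) + C2*exp(7*sqrt(15)*c/15) - 40*c^2/21 + 45*c/28 - 435/343


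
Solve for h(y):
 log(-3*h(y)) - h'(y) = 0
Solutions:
 -Integral(1/(log(-_y) + log(3)), (_y, h(y))) = C1 - y


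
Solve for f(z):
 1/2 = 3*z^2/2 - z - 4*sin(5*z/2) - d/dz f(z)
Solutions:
 f(z) = C1 + z^3/2 - z^2/2 - z/2 + 8*cos(5*z/2)/5


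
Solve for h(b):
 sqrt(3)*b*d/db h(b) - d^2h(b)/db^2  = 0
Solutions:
 h(b) = C1 + C2*erfi(sqrt(2)*3^(1/4)*b/2)


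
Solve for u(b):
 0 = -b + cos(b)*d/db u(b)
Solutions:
 u(b) = C1 + Integral(b/cos(b), b)


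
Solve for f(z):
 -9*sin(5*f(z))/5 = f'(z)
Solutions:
 f(z) = -acos((-C1 - exp(18*z))/(C1 - exp(18*z)))/5 + 2*pi/5
 f(z) = acos((-C1 - exp(18*z))/(C1 - exp(18*z)))/5


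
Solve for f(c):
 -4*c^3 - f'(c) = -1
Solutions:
 f(c) = C1 - c^4 + c


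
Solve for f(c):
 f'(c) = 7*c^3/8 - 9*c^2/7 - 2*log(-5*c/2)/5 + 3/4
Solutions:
 f(c) = C1 + 7*c^4/32 - 3*c^3/7 - 2*c*log(-c)/5 + c*(-8*log(5) + 8*log(2) + 23)/20


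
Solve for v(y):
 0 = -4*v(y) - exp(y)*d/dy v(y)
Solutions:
 v(y) = C1*exp(4*exp(-y))


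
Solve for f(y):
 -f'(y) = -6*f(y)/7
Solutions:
 f(y) = C1*exp(6*y/7)


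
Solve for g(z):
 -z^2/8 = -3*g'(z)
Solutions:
 g(z) = C1 + z^3/72


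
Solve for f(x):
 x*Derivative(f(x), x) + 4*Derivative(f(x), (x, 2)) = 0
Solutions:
 f(x) = C1 + C2*erf(sqrt(2)*x/4)


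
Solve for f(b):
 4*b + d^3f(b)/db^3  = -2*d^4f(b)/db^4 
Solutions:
 f(b) = C1 + C2*b + C3*b^2 + C4*exp(-b/2) - b^4/6 + 4*b^3/3


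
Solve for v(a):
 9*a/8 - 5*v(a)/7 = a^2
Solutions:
 v(a) = 7*a*(9 - 8*a)/40


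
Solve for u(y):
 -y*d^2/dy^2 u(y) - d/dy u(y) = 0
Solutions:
 u(y) = C1 + C2*log(y)


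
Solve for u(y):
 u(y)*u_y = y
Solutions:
 u(y) = -sqrt(C1 + y^2)
 u(y) = sqrt(C1 + y^2)


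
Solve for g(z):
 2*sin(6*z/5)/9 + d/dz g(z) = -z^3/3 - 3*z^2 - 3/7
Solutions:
 g(z) = C1 - z^4/12 - z^3 - 3*z/7 + 5*cos(6*z/5)/27


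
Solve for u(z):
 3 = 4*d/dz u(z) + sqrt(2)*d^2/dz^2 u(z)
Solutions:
 u(z) = C1 + C2*exp(-2*sqrt(2)*z) + 3*z/4


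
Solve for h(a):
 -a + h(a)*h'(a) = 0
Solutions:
 h(a) = -sqrt(C1 + a^2)
 h(a) = sqrt(C1 + a^2)


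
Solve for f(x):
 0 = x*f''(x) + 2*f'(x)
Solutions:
 f(x) = C1 + C2/x


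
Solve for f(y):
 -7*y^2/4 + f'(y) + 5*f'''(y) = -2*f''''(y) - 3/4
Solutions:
 f(y) = C1 + C2*exp(y*(-10 + 25/(12*sqrt(114) + 179)^(1/3) + (12*sqrt(114) + 179)^(1/3))/12)*sin(sqrt(3)*y*(-(12*sqrt(114) + 179)^(1/3) + 25/(12*sqrt(114) + 179)^(1/3))/12) + C3*exp(y*(-10 + 25/(12*sqrt(114) + 179)^(1/3) + (12*sqrt(114) + 179)^(1/3))/12)*cos(sqrt(3)*y*(-(12*sqrt(114) + 179)^(1/3) + 25/(12*sqrt(114) + 179)^(1/3))/12) + C4*exp(-y*(25/(12*sqrt(114) + 179)^(1/3) + 5 + (12*sqrt(114) + 179)^(1/3))/6) + 7*y^3/12 - 73*y/4


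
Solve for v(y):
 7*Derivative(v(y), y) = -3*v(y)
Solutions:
 v(y) = C1*exp(-3*y/7)


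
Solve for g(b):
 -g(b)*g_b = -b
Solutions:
 g(b) = -sqrt(C1 + b^2)
 g(b) = sqrt(C1 + b^2)


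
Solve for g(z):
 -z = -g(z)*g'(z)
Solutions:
 g(z) = -sqrt(C1 + z^2)
 g(z) = sqrt(C1 + z^2)


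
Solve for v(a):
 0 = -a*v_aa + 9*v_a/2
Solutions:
 v(a) = C1 + C2*a^(11/2)


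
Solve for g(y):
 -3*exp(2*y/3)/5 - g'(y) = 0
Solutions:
 g(y) = C1 - 9*exp(2*y/3)/10


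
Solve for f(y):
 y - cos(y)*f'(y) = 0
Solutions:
 f(y) = C1 + Integral(y/cos(y), y)


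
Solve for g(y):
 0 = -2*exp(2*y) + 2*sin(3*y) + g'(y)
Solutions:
 g(y) = C1 + exp(2*y) + 2*cos(3*y)/3


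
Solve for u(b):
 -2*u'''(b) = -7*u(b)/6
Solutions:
 u(b) = C3*exp(126^(1/3)*b/6) + (C1*sin(14^(1/3)*3^(1/6)*b/4) + C2*cos(14^(1/3)*3^(1/6)*b/4))*exp(-126^(1/3)*b/12)


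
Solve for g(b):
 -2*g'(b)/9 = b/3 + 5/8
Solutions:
 g(b) = C1 - 3*b^2/4 - 45*b/16


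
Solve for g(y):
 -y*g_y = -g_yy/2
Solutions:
 g(y) = C1 + C2*erfi(y)


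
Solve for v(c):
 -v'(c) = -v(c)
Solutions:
 v(c) = C1*exp(c)


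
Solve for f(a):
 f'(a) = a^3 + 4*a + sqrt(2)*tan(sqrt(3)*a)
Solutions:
 f(a) = C1 + a^4/4 + 2*a^2 - sqrt(6)*log(cos(sqrt(3)*a))/3


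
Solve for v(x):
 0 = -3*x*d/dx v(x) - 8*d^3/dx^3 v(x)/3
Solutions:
 v(x) = C1 + Integral(C2*airyai(-3^(2/3)*x/2) + C3*airybi(-3^(2/3)*x/2), x)


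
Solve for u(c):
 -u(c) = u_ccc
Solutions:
 u(c) = C3*exp(-c) + (C1*sin(sqrt(3)*c/2) + C2*cos(sqrt(3)*c/2))*exp(c/2)


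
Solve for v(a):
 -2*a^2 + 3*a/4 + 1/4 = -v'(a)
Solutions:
 v(a) = C1 + 2*a^3/3 - 3*a^2/8 - a/4


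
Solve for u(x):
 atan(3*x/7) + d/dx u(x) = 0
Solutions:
 u(x) = C1 - x*atan(3*x/7) + 7*log(9*x^2 + 49)/6


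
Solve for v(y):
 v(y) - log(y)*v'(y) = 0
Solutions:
 v(y) = C1*exp(li(y))


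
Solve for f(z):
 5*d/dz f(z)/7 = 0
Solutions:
 f(z) = C1


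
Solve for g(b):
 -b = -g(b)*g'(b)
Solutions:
 g(b) = -sqrt(C1 + b^2)
 g(b) = sqrt(C1 + b^2)


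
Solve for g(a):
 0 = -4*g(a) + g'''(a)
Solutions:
 g(a) = C3*exp(2^(2/3)*a) + (C1*sin(2^(2/3)*sqrt(3)*a/2) + C2*cos(2^(2/3)*sqrt(3)*a/2))*exp(-2^(2/3)*a/2)


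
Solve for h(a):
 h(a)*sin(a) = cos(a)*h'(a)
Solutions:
 h(a) = C1/cos(a)


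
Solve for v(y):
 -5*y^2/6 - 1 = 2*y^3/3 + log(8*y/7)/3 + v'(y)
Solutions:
 v(y) = C1 - y^4/6 - 5*y^3/18 - y*log(y)/3 - 2*y/3 + y*log(7^(1/3)/2)


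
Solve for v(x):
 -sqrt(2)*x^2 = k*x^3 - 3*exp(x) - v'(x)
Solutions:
 v(x) = C1 + k*x^4/4 + sqrt(2)*x^3/3 - 3*exp(x)


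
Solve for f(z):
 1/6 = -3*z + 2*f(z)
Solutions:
 f(z) = 3*z/2 + 1/12


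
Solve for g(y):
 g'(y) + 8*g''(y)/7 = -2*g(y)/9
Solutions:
 g(y) = (C1*sin(sqrt(7)*y/48) + C2*cos(sqrt(7)*y/48))*exp(-7*y/16)


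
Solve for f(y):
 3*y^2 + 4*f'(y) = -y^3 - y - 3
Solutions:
 f(y) = C1 - y^4/16 - y^3/4 - y^2/8 - 3*y/4


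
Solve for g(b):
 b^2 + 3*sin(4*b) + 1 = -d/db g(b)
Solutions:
 g(b) = C1 - b^3/3 - b + 3*cos(4*b)/4


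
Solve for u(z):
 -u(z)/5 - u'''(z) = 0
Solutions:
 u(z) = C3*exp(-5^(2/3)*z/5) + (C1*sin(sqrt(3)*5^(2/3)*z/10) + C2*cos(sqrt(3)*5^(2/3)*z/10))*exp(5^(2/3)*z/10)


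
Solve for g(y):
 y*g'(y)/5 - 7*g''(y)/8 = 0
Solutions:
 g(y) = C1 + C2*erfi(2*sqrt(35)*y/35)


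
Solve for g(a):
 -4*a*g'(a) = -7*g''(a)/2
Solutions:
 g(a) = C1 + C2*erfi(2*sqrt(7)*a/7)


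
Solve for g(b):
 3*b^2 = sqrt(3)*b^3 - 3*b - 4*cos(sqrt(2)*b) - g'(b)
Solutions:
 g(b) = C1 + sqrt(3)*b^4/4 - b^3 - 3*b^2/2 - 2*sqrt(2)*sin(sqrt(2)*b)


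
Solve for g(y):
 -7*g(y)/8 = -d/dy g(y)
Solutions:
 g(y) = C1*exp(7*y/8)


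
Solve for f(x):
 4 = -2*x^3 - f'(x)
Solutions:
 f(x) = C1 - x^4/2 - 4*x


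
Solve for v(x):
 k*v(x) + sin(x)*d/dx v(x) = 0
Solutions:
 v(x) = C1*exp(k*(-log(cos(x) - 1) + log(cos(x) + 1))/2)


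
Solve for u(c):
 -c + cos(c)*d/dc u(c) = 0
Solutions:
 u(c) = C1 + Integral(c/cos(c), c)


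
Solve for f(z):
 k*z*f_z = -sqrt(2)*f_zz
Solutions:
 f(z) = Piecewise((-2^(3/4)*sqrt(pi)*C1*erf(2^(1/4)*sqrt(k)*z/2)/(2*sqrt(k)) - C2, (k > 0) | (k < 0)), (-C1*z - C2, True))


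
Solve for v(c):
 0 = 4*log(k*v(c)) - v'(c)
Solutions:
 li(k*v(c))/k = C1 + 4*c


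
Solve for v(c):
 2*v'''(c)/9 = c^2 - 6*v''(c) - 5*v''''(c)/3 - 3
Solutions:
 v(c) = C1 + C2*c + c^4/72 - c^3/486 - 1295*c^2/4374 + (C3*sin(sqrt(809)*c/15) + C4*cos(sqrt(809)*c/15))*exp(-c/15)


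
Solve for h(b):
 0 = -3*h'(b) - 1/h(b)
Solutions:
 h(b) = -sqrt(C1 - 6*b)/3
 h(b) = sqrt(C1 - 6*b)/3


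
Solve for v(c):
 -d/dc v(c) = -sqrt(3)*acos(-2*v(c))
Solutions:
 Integral(1/acos(-2*_y), (_y, v(c))) = C1 + sqrt(3)*c


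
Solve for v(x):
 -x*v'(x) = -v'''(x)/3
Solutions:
 v(x) = C1 + Integral(C2*airyai(3^(1/3)*x) + C3*airybi(3^(1/3)*x), x)


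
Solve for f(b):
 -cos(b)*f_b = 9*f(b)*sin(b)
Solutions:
 f(b) = C1*cos(b)^9


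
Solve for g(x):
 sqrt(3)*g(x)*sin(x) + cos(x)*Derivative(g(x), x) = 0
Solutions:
 g(x) = C1*cos(x)^(sqrt(3))


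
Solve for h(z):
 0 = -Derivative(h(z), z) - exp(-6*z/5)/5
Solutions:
 h(z) = C1 + exp(-6*z/5)/6


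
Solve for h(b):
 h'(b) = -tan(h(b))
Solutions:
 h(b) = pi - asin(C1*exp(-b))
 h(b) = asin(C1*exp(-b))


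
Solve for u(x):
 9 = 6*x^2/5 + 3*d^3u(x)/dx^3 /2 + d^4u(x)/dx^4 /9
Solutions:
 u(x) = C1 + C2*x + C3*x^2 + C4*exp(-27*x/2) - x^5/75 + 2*x^4/405 + 10919*x^3/10935


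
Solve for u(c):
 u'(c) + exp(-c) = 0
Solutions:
 u(c) = C1 + exp(-c)


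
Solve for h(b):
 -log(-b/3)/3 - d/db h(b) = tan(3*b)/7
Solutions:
 h(b) = C1 - b*log(-b)/3 + b/3 + b*log(3)/3 + log(cos(3*b))/21


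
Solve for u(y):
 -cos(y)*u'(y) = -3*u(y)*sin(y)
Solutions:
 u(y) = C1/cos(y)^3


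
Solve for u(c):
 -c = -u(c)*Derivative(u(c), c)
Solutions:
 u(c) = -sqrt(C1 + c^2)
 u(c) = sqrt(C1 + c^2)


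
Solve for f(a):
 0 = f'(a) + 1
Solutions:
 f(a) = C1 - a


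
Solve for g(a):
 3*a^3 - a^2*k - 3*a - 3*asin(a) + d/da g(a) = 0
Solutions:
 g(a) = C1 - 3*a^4/4 + a^3*k/3 + 3*a^2/2 + 3*a*asin(a) + 3*sqrt(1 - a^2)


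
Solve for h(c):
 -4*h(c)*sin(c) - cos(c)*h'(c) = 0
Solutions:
 h(c) = C1*cos(c)^4


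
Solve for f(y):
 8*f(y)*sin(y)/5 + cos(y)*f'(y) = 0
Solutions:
 f(y) = C1*cos(y)^(8/5)


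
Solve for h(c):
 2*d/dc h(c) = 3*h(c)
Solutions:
 h(c) = C1*exp(3*c/2)


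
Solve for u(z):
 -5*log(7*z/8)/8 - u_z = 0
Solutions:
 u(z) = C1 - 5*z*log(z)/8 - 5*z*log(7)/8 + 5*z/8 + 15*z*log(2)/8


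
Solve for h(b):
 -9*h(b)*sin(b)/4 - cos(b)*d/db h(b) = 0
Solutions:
 h(b) = C1*cos(b)^(9/4)


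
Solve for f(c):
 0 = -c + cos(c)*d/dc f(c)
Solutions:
 f(c) = C1 + Integral(c/cos(c), c)


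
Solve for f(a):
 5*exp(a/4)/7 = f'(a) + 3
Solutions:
 f(a) = C1 - 3*a + 20*exp(a/4)/7


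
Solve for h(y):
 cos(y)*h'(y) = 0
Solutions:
 h(y) = C1


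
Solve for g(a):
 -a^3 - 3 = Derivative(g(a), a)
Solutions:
 g(a) = C1 - a^4/4 - 3*a


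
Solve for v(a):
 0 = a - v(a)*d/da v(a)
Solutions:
 v(a) = -sqrt(C1 + a^2)
 v(a) = sqrt(C1 + a^2)


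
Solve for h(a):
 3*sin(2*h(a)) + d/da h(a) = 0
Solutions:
 h(a) = pi - acos((-C1 - exp(12*a))/(C1 - exp(12*a)))/2
 h(a) = acos((-C1 - exp(12*a))/(C1 - exp(12*a)))/2


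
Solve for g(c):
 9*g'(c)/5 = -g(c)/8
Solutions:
 g(c) = C1*exp(-5*c/72)


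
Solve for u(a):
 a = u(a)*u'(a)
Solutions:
 u(a) = -sqrt(C1 + a^2)
 u(a) = sqrt(C1 + a^2)


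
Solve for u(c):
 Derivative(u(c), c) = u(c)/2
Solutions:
 u(c) = C1*exp(c/2)


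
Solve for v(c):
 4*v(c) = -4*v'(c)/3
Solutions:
 v(c) = C1*exp(-3*c)


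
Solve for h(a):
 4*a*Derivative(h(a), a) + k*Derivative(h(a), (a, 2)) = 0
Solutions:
 h(a) = C1 + C2*sqrt(k)*erf(sqrt(2)*a*sqrt(1/k))


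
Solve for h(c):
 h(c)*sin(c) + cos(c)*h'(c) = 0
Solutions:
 h(c) = C1*cos(c)


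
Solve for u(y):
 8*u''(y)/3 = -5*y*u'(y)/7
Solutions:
 u(y) = C1 + C2*erf(sqrt(105)*y/28)


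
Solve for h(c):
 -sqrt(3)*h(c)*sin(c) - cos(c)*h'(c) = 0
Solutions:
 h(c) = C1*cos(c)^(sqrt(3))


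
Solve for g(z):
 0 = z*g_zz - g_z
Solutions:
 g(z) = C1 + C2*z^2


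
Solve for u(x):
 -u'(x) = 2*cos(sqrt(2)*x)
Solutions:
 u(x) = C1 - sqrt(2)*sin(sqrt(2)*x)


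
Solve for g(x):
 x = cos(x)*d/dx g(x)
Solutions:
 g(x) = C1 + Integral(x/cos(x), x)


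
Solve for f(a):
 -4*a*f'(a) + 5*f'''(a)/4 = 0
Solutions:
 f(a) = C1 + Integral(C2*airyai(2*2^(1/3)*5^(2/3)*a/5) + C3*airybi(2*2^(1/3)*5^(2/3)*a/5), a)


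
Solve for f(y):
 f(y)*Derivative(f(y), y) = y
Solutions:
 f(y) = -sqrt(C1 + y^2)
 f(y) = sqrt(C1 + y^2)


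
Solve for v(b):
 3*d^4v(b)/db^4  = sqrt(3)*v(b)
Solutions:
 v(b) = C1*exp(-3^(7/8)*b/3) + C2*exp(3^(7/8)*b/3) + C3*sin(3^(7/8)*b/3) + C4*cos(3^(7/8)*b/3)


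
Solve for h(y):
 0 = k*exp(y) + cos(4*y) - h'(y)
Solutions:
 h(y) = C1 + k*exp(y) + sin(4*y)/4


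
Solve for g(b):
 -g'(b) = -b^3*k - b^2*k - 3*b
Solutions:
 g(b) = C1 + b^4*k/4 + b^3*k/3 + 3*b^2/2


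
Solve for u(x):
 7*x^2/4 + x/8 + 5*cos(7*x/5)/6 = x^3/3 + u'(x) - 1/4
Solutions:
 u(x) = C1 - x^4/12 + 7*x^3/12 + x^2/16 + x/4 + 25*sin(7*x/5)/42


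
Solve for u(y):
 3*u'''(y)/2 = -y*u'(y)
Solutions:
 u(y) = C1 + Integral(C2*airyai(-2^(1/3)*3^(2/3)*y/3) + C3*airybi(-2^(1/3)*3^(2/3)*y/3), y)


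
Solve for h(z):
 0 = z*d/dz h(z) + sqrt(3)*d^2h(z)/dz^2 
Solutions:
 h(z) = C1 + C2*erf(sqrt(2)*3^(3/4)*z/6)


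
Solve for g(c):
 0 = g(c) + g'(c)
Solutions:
 g(c) = C1*exp(-c)


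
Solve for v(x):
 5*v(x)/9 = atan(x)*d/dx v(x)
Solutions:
 v(x) = C1*exp(5*Integral(1/atan(x), x)/9)


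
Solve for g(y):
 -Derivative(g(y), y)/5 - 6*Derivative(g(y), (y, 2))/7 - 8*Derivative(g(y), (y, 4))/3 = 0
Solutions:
 g(y) = C1 + C2*exp(y*(-10*3^(2/3)*490^(1/3)/(49 + sqrt(4501))^(1/3) + 2100^(1/3)*(49 + sqrt(4501))^(1/3))/280)*sin(3^(1/6)*y*(30*490^(1/3)/(49 + sqrt(4501))^(1/3) + 3^(2/3)*700^(1/3)*(49 + sqrt(4501))^(1/3))/280) + C3*exp(y*(-10*3^(2/3)*490^(1/3)/(49 + sqrt(4501))^(1/3) + 2100^(1/3)*(49 + sqrt(4501))^(1/3))/280)*cos(3^(1/6)*y*(30*490^(1/3)/(49 + sqrt(4501))^(1/3) + 3^(2/3)*700^(1/3)*(49 + sqrt(4501))^(1/3))/280) + C4*exp(-y*(-10*3^(2/3)*490^(1/3)/(49 + sqrt(4501))^(1/3) + 2100^(1/3)*(49 + sqrt(4501))^(1/3))/140)


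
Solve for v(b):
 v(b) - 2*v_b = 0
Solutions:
 v(b) = C1*exp(b/2)


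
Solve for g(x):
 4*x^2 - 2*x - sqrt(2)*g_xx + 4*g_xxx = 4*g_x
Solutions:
 g(x) = C1 + C2*exp(x*(sqrt(2) + sqrt(66))/8) + C3*exp(x*(-sqrt(66) + sqrt(2))/8) + x^3/3 - sqrt(2)*x^2/4 - x^2/4 + sqrt(2)*x/8 + 9*x/4


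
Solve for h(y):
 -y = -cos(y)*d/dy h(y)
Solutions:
 h(y) = C1 + Integral(y/cos(y), y)


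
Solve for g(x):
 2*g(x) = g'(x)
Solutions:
 g(x) = C1*exp(2*x)


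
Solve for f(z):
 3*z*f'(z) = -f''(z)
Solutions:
 f(z) = C1 + C2*erf(sqrt(6)*z/2)


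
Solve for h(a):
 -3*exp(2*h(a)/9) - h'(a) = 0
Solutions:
 h(a) = 9*log(-sqrt(-1/(C1 - 3*a))) - 9*log(2)/2 + 9*log(3)
 h(a) = 9*log(-1/(C1 - 3*a))/2 - 9*log(2)/2 + 9*log(3)


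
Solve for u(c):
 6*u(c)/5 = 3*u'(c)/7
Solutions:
 u(c) = C1*exp(14*c/5)


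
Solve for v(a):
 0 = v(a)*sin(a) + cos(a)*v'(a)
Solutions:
 v(a) = C1*cos(a)


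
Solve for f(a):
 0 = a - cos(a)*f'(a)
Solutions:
 f(a) = C1 + Integral(a/cos(a), a)


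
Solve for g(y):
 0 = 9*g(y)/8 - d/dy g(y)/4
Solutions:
 g(y) = C1*exp(9*y/2)


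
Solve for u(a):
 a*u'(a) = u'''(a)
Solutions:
 u(a) = C1 + Integral(C2*airyai(a) + C3*airybi(a), a)


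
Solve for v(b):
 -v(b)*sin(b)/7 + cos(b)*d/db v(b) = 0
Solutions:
 v(b) = C1/cos(b)^(1/7)


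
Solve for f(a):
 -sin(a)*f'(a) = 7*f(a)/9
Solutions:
 f(a) = C1*(cos(a) + 1)^(7/18)/(cos(a) - 1)^(7/18)


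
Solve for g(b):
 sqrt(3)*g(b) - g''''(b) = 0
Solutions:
 g(b) = C1*exp(-3^(1/8)*b) + C2*exp(3^(1/8)*b) + C3*sin(3^(1/8)*b) + C4*cos(3^(1/8)*b)


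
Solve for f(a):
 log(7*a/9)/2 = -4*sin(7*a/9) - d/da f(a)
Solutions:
 f(a) = C1 - a*log(a)/2 - a*log(7)/2 + a/2 + a*log(3) + 36*cos(7*a/9)/7


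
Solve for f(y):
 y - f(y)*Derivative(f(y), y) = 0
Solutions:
 f(y) = -sqrt(C1 + y^2)
 f(y) = sqrt(C1 + y^2)


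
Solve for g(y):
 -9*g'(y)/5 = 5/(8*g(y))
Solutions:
 g(y) = -sqrt(C1 - 25*y)/6
 g(y) = sqrt(C1 - 25*y)/6


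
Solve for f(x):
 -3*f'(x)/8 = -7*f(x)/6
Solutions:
 f(x) = C1*exp(28*x/9)


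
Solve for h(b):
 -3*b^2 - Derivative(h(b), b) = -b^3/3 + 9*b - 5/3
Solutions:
 h(b) = C1 + b^4/12 - b^3 - 9*b^2/2 + 5*b/3


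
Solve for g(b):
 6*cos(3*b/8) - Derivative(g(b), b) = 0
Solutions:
 g(b) = C1 + 16*sin(3*b/8)


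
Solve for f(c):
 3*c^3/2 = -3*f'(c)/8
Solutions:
 f(c) = C1 - c^4


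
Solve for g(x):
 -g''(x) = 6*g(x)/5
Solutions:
 g(x) = C1*sin(sqrt(30)*x/5) + C2*cos(sqrt(30)*x/5)


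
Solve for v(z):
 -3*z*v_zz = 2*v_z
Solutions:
 v(z) = C1 + C2*z^(1/3)


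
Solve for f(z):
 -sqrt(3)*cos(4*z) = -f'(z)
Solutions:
 f(z) = C1 + sqrt(3)*sin(4*z)/4


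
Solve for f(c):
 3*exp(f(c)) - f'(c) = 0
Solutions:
 f(c) = log(-1/(C1 + 3*c))


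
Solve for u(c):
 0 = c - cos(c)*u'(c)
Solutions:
 u(c) = C1 + Integral(c/cos(c), c)


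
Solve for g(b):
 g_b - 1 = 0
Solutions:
 g(b) = C1 + b


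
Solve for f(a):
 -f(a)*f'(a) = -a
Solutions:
 f(a) = -sqrt(C1 + a^2)
 f(a) = sqrt(C1 + a^2)


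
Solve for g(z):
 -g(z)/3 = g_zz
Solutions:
 g(z) = C1*sin(sqrt(3)*z/3) + C2*cos(sqrt(3)*z/3)


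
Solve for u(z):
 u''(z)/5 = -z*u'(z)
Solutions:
 u(z) = C1 + C2*erf(sqrt(10)*z/2)


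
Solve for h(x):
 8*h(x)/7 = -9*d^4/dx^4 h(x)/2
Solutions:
 h(x) = (C1*sin(sqrt(6)*7^(3/4)*x/21) + C2*cos(sqrt(6)*7^(3/4)*x/21))*exp(-sqrt(6)*7^(3/4)*x/21) + (C3*sin(sqrt(6)*7^(3/4)*x/21) + C4*cos(sqrt(6)*7^(3/4)*x/21))*exp(sqrt(6)*7^(3/4)*x/21)


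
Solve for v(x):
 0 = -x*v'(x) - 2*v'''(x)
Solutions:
 v(x) = C1 + Integral(C2*airyai(-2^(2/3)*x/2) + C3*airybi(-2^(2/3)*x/2), x)


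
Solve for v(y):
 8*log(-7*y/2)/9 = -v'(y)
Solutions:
 v(y) = C1 - 8*y*log(-y)/9 + 8*y*(-log(7) + log(2) + 1)/9


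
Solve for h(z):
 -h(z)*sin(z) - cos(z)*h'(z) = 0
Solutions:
 h(z) = C1*cos(z)


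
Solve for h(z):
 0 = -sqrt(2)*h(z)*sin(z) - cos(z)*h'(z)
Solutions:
 h(z) = C1*cos(z)^(sqrt(2))


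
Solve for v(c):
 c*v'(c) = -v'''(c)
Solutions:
 v(c) = C1 + Integral(C2*airyai(-c) + C3*airybi(-c), c)


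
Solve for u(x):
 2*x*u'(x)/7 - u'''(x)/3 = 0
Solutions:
 u(x) = C1 + Integral(C2*airyai(6^(1/3)*7^(2/3)*x/7) + C3*airybi(6^(1/3)*7^(2/3)*x/7), x)


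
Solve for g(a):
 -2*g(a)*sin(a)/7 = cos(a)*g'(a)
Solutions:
 g(a) = C1*cos(a)^(2/7)


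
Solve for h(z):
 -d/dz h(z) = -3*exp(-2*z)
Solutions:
 h(z) = C1 - 3*exp(-2*z)/2


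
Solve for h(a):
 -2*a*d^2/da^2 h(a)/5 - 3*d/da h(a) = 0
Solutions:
 h(a) = C1 + C2/a^(13/2)


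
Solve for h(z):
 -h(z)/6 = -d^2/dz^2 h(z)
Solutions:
 h(z) = C1*exp(-sqrt(6)*z/6) + C2*exp(sqrt(6)*z/6)


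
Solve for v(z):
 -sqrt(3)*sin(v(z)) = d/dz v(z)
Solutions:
 v(z) = -acos((-C1 - exp(2*sqrt(3)*z))/(C1 - exp(2*sqrt(3)*z))) + 2*pi
 v(z) = acos((-C1 - exp(2*sqrt(3)*z))/(C1 - exp(2*sqrt(3)*z)))


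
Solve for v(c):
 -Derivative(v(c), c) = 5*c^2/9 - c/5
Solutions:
 v(c) = C1 - 5*c^3/27 + c^2/10


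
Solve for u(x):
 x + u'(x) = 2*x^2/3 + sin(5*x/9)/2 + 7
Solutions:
 u(x) = C1 + 2*x^3/9 - x^2/2 + 7*x - 9*cos(5*x/9)/10


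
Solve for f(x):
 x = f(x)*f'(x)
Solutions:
 f(x) = -sqrt(C1 + x^2)
 f(x) = sqrt(C1 + x^2)


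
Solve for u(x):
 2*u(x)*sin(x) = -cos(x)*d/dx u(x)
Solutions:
 u(x) = C1*cos(x)^2


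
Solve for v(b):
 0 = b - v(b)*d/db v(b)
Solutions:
 v(b) = -sqrt(C1 + b^2)
 v(b) = sqrt(C1 + b^2)


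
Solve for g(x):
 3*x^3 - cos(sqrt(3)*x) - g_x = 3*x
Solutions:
 g(x) = C1 + 3*x^4/4 - 3*x^2/2 - sqrt(3)*sin(sqrt(3)*x)/3


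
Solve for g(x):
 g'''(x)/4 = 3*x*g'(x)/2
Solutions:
 g(x) = C1 + Integral(C2*airyai(6^(1/3)*x) + C3*airybi(6^(1/3)*x), x)


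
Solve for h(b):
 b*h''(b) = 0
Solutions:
 h(b) = C1 + C2*b


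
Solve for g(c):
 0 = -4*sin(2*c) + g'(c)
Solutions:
 g(c) = C1 - 2*cos(2*c)


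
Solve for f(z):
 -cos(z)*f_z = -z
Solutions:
 f(z) = C1 + Integral(z/cos(z), z)


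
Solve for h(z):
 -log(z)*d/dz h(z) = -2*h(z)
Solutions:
 h(z) = C1*exp(2*li(z))


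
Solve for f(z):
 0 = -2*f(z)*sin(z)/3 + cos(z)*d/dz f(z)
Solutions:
 f(z) = C1/cos(z)^(2/3)


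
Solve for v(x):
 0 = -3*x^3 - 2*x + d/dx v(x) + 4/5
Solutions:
 v(x) = C1 + 3*x^4/4 + x^2 - 4*x/5


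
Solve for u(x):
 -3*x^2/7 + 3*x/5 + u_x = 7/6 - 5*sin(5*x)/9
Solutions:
 u(x) = C1 + x^3/7 - 3*x^2/10 + 7*x/6 + cos(5*x)/9


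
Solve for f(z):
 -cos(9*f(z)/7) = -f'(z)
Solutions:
 -z - 7*log(sin(9*f(z)/7) - 1)/18 + 7*log(sin(9*f(z)/7) + 1)/18 = C1


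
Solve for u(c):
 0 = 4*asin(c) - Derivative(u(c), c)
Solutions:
 u(c) = C1 + 4*c*asin(c) + 4*sqrt(1 - c^2)


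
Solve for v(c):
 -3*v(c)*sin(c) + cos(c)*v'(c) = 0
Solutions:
 v(c) = C1/cos(c)^3


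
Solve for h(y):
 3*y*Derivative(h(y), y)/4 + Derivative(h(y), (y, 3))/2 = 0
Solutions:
 h(y) = C1 + Integral(C2*airyai(-2^(2/3)*3^(1/3)*y/2) + C3*airybi(-2^(2/3)*3^(1/3)*y/2), y)


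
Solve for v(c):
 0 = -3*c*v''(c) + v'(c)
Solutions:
 v(c) = C1 + C2*c^(4/3)


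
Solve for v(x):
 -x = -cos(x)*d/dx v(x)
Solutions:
 v(x) = C1 + Integral(x/cos(x), x)


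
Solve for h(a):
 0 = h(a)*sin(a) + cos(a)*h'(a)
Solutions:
 h(a) = C1*cos(a)


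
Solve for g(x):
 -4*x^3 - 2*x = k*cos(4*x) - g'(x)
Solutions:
 g(x) = C1 + k*sin(4*x)/4 + x^4 + x^2


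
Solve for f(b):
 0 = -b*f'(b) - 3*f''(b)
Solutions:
 f(b) = C1 + C2*erf(sqrt(6)*b/6)


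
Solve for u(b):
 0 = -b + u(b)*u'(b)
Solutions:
 u(b) = -sqrt(C1 + b^2)
 u(b) = sqrt(C1 + b^2)


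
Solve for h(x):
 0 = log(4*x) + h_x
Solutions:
 h(x) = C1 - x*log(x) - x*log(4) + x


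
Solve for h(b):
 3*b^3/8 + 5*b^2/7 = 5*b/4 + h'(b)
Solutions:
 h(b) = C1 + 3*b^4/32 + 5*b^3/21 - 5*b^2/8


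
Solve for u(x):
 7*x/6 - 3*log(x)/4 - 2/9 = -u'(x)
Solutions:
 u(x) = C1 - 7*x^2/12 + 3*x*log(x)/4 - 19*x/36


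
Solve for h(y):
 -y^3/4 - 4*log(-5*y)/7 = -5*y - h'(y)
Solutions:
 h(y) = C1 + y^4/16 - 5*y^2/2 + 4*y*log(-y)/7 + 4*y*(-1 + log(5))/7


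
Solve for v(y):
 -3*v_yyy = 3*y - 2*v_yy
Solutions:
 v(y) = C1 + C2*y + C3*exp(2*y/3) + y^3/4 + 9*y^2/8


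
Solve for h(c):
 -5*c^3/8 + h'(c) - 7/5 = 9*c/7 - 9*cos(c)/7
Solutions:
 h(c) = C1 + 5*c^4/32 + 9*c^2/14 + 7*c/5 - 9*sin(c)/7


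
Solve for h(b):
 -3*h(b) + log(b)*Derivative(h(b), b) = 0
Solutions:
 h(b) = C1*exp(3*li(b))


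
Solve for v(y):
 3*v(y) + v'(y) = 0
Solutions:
 v(y) = C1*exp(-3*y)


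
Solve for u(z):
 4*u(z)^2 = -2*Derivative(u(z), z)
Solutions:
 u(z) = 1/(C1 + 2*z)


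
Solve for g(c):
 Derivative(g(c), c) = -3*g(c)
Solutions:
 g(c) = C1*exp(-3*c)


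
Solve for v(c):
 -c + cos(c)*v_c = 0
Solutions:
 v(c) = C1 + Integral(c/cos(c), c)


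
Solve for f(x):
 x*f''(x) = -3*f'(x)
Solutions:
 f(x) = C1 + C2/x^2


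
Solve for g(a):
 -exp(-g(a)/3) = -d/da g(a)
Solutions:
 g(a) = 3*log(C1 + a/3)


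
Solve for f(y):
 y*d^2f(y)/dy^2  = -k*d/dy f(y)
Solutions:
 f(y) = C1 + y^(1 - re(k))*(C2*sin(log(y)*Abs(im(k))) + C3*cos(log(y)*im(k)))


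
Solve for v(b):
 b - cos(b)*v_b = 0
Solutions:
 v(b) = C1 + Integral(b/cos(b), b)


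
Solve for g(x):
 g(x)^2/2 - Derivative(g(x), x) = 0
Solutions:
 g(x) = -2/(C1 + x)


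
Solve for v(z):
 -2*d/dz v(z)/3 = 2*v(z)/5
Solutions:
 v(z) = C1*exp(-3*z/5)


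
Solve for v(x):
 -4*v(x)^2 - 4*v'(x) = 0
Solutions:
 v(x) = 1/(C1 + x)


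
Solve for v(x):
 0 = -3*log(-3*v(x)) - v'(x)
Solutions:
 Integral(1/(log(-_y) + log(3)), (_y, v(x)))/3 = C1 - x


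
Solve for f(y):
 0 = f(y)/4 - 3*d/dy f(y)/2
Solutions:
 f(y) = C1*exp(y/6)


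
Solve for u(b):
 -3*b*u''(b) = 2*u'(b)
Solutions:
 u(b) = C1 + C2*b^(1/3)


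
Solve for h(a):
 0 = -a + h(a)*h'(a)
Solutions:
 h(a) = -sqrt(C1 + a^2)
 h(a) = sqrt(C1 + a^2)


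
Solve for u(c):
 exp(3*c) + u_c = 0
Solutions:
 u(c) = C1 - exp(3*c)/3


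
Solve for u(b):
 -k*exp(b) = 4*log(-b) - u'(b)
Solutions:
 u(b) = C1 + 4*b*log(-b) - 4*b + k*exp(b)


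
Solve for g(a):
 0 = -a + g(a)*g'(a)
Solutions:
 g(a) = -sqrt(C1 + a^2)
 g(a) = sqrt(C1 + a^2)


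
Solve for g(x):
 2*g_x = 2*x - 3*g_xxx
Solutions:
 g(x) = C1 + C2*sin(sqrt(6)*x/3) + C3*cos(sqrt(6)*x/3) + x^2/2


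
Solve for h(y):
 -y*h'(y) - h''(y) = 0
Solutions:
 h(y) = C1 + C2*erf(sqrt(2)*y/2)


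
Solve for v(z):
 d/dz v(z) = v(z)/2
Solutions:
 v(z) = C1*exp(z/2)


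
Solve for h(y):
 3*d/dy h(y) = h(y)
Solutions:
 h(y) = C1*exp(y/3)


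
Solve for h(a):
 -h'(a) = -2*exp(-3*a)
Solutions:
 h(a) = C1 - 2*exp(-3*a)/3


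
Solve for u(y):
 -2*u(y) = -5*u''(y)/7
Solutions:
 u(y) = C1*exp(-sqrt(70)*y/5) + C2*exp(sqrt(70)*y/5)


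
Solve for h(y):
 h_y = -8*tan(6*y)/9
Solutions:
 h(y) = C1 + 4*log(cos(6*y))/27


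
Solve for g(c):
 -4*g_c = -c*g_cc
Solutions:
 g(c) = C1 + C2*c^5


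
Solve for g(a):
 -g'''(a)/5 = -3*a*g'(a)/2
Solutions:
 g(a) = C1 + Integral(C2*airyai(15^(1/3)*2^(2/3)*a/2) + C3*airybi(15^(1/3)*2^(2/3)*a/2), a)


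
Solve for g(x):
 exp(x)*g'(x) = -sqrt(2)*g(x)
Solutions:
 g(x) = C1*exp(sqrt(2)*exp(-x))


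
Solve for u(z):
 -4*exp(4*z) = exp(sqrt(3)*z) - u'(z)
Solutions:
 u(z) = C1 + exp(4*z) + sqrt(3)*exp(sqrt(3)*z)/3


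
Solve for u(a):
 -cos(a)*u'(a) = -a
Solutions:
 u(a) = C1 + Integral(a/cos(a), a)


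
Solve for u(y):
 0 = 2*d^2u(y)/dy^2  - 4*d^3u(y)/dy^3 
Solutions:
 u(y) = C1 + C2*y + C3*exp(y/2)


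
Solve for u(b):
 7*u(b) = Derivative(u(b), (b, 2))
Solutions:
 u(b) = C1*exp(-sqrt(7)*b) + C2*exp(sqrt(7)*b)


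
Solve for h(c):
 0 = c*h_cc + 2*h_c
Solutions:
 h(c) = C1 + C2/c


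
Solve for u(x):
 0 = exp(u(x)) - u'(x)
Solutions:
 u(x) = log(-1/(C1 + x))


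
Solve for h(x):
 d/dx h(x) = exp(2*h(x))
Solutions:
 h(x) = log(-sqrt(-1/(C1 + x))) - log(2)/2
 h(x) = log(-1/(C1 + x))/2 - log(2)/2


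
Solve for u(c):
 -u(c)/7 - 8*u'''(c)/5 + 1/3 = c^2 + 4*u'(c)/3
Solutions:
 u(c) = C1*exp(70^(1/3)*c*(-28*5^(1/3)/(27 + sqrt(8569))^(1/3) + 14^(1/3)*(27 + sqrt(8569))^(1/3))/168)*sin(sqrt(3)*70^(1/3)*c*(28*5^(1/3)/(27 + sqrt(8569))^(1/3) + 14^(1/3)*(27 + sqrt(8569))^(1/3))/168) + C2*exp(70^(1/3)*c*(-28*5^(1/3)/(27 + sqrt(8569))^(1/3) + 14^(1/3)*(27 + sqrt(8569))^(1/3))/168)*cos(sqrt(3)*70^(1/3)*c*(28*5^(1/3)/(27 + sqrt(8569))^(1/3) + 14^(1/3)*(27 + sqrt(8569))^(1/3))/168) + C3*exp(-70^(1/3)*c*(-28*5^(1/3)/(27 + sqrt(8569))^(1/3) + 14^(1/3)*(27 + sqrt(8569))^(1/3))/84) - 7*c^2 + 392*c/3 - 10955/9


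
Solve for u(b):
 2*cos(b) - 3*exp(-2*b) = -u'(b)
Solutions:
 u(b) = C1 - 2*sin(b) - 3*exp(-2*b)/2


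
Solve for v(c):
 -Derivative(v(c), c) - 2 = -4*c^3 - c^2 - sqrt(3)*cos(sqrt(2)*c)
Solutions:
 v(c) = C1 + c^4 + c^3/3 - 2*c + sqrt(6)*sin(sqrt(2)*c)/2


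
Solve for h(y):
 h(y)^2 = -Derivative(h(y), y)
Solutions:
 h(y) = 1/(C1 + y)


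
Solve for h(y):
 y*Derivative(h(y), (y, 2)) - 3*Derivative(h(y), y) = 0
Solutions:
 h(y) = C1 + C2*y^4


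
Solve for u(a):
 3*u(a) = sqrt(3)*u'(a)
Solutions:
 u(a) = C1*exp(sqrt(3)*a)


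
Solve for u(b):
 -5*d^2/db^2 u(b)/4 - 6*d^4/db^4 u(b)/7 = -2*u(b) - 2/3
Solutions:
 u(b) = C1*exp(-sqrt(3)*b*sqrt(-35 + sqrt(6601))/12) + C2*exp(sqrt(3)*b*sqrt(-35 + sqrt(6601))/12) + C3*sin(sqrt(3)*b*sqrt(35 + sqrt(6601))/12) + C4*cos(sqrt(3)*b*sqrt(35 + sqrt(6601))/12) - 1/3


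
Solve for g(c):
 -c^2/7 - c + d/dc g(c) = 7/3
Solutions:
 g(c) = C1 + c^3/21 + c^2/2 + 7*c/3


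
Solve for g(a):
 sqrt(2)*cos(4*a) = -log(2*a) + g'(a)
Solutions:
 g(a) = C1 + a*log(a) - a + a*log(2) + sqrt(2)*sin(4*a)/4


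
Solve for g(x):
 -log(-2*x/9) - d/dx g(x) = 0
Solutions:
 g(x) = C1 - x*log(-x) + x*(-log(2) + 1 + 2*log(3))


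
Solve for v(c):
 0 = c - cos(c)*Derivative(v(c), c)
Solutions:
 v(c) = C1 + Integral(c/cos(c), c)


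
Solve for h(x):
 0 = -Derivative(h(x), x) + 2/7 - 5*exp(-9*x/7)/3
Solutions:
 h(x) = C1 + 2*x/7 + 35*exp(-9*x/7)/27


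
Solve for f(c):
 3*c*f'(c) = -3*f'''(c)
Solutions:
 f(c) = C1 + Integral(C2*airyai(-c) + C3*airybi(-c), c)


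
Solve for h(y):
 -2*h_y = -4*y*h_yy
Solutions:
 h(y) = C1 + C2*y^(3/2)


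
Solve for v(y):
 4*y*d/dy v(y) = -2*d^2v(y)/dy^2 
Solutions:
 v(y) = C1 + C2*erf(y)


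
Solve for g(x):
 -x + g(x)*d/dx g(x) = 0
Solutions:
 g(x) = -sqrt(C1 + x^2)
 g(x) = sqrt(C1 + x^2)


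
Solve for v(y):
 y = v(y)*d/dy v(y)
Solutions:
 v(y) = -sqrt(C1 + y^2)
 v(y) = sqrt(C1 + y^2)


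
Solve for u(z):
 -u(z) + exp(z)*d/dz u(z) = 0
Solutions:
 u(z) = C1*exp(-exp(-z))


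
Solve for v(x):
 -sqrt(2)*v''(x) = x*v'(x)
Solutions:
 v(x) = C1 + C2*erf(2^(1/4)*x/2)


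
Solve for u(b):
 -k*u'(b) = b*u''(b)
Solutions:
 u(b) = C1 + b^(1 - re(k))*(C2*sin(log(b)*Abs(im(k))) + C3*cos(log(b)*im(k)))


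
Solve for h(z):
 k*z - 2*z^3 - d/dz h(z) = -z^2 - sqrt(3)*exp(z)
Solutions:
 h(z) = C1 + k*z^2/2 - z^4/2 + z^3/3 + sqrt(3)*exp(z)


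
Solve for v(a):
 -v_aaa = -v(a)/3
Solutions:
 v(a) = C3*exp(3^(2/3)*a/3) + (C1*sin(3^(1/6)*a/2) + C2*cos(3^(1/6)*a/2))*exp(-3^(2/3)*a/6)


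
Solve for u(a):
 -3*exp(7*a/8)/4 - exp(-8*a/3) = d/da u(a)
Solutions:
 u(a) = C1 - 6*exp(7*a/8)/7 + 3*exp(-8*a/3)/8


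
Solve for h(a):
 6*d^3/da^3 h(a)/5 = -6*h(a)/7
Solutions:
 h(a) = C3*exp(-5^(1/3)*7^(2/3)*a/7) + (C1*sin(sqrt(3)*5^(1/3)*7^(2/3)*a/14) + C2*cos(sqrt(3)*5^(1/3)*7^(2/3)*a/14))*exp(5^(1/3)*7^(2/3)*a/14)


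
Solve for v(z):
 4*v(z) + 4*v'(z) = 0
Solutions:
 v(z) = C1*exp(-z)


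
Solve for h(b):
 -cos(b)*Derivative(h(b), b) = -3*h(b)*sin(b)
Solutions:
 h(b) = C1/cos(b)^3


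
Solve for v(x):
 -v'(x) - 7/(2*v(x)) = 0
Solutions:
 v(x) = -sqrt(C1 - 7*x)
 v(x) = sqrt(C1 - 7*x)


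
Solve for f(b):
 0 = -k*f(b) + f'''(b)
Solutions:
 f(b) = C1*exp(b*k^(1/3)) + C2*exp(b*k^(1/3)*(-1 + sqrt(3)*I)/2) + C3*exp(-b*k^(1/3)*(1 + sqrt(3)*I)/2)


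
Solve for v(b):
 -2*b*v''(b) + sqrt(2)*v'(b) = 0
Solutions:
 v(b) = C1 + C2*b^(sqrt(2)/2 + 1)


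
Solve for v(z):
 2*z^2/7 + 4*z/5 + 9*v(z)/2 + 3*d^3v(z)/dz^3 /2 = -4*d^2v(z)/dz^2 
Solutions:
 v(z) = C3*exp(-3*z) - 4*z^2/63 - 8*z/45 + (C1*sin(sqrt(35)*z/6) + C2*cos(sqrt(35)*z/6))*exp(z/6) + 64/567


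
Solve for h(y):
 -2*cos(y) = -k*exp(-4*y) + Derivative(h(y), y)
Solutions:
 h(y) = C1 - k*exp(-4*y)/4 - 2*sin(y)


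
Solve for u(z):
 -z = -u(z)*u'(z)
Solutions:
 u(z) = -sqrt(C1 + z^2)
 u(z) = sqrt(C1 + z^2)


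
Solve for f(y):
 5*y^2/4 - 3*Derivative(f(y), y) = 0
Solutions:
 f(y) = C1 + 5*y^3/36


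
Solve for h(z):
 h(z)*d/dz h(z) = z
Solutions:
 h(z) = -sqrt(C1 + z^2)
 h(z) = sqrt(C1 + z^2)


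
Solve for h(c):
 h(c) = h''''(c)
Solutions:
 h(c) = C1*exp(-c) + C2*exp(c) + C3*sin(c) + C4*cos(c)


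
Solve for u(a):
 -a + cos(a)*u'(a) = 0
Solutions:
 u(a) = C1 + Integral(a/cos(a), a)


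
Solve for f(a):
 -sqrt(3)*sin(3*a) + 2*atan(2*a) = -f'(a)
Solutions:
 f(a) = C1 - 2*a*atan(2*a) + log(4*a^2 + 1)/2 - sqrt(3)*cos(3*a)/3


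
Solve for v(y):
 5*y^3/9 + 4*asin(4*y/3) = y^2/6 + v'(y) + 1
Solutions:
 v(y) = C1 + 5*y^4/36 - y^3/18 + 4*y*asin(4*y/3) - y + sqrt(9 - 16*y^2)


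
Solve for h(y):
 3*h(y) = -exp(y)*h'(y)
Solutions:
 h(y) = C1*exp(3*exp(-y))


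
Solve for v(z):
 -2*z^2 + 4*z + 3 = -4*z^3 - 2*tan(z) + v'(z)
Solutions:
 v(z) = C1 + z^4 - 2*z^3/3 + 2*z^2 + 3*z - 2*log(cos(z))


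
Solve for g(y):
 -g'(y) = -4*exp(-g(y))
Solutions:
 g(y) = log(C1 + 4*y)


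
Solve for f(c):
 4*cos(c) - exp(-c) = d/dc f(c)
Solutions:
 f(c) = C1 + 4*sin(c) + exp(-c)


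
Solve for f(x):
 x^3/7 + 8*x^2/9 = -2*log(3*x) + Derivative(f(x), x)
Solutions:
 f(x) = C1 + x^4/28 + 8*x^3/27 + 2*x*log(x) - 2*x + x*log(9)


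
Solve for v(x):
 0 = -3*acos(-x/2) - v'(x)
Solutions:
 v(x) = C1 - 3*x*acos(-x/2) - 3*sqrt(4 - x^2)


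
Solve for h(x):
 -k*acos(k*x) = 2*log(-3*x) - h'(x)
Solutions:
 h(x) = C1 + k*Piecewise((x*acos(k*x) - sqrt(-k^2*x^2 + 1)/k, Ne(k, 0)), (pi*x/2, True)) + 2*x*log(-x) - 2*x + 2*x*log(3)


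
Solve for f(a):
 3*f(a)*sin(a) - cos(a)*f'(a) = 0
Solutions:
 f(a) = C1/cos(a)^3


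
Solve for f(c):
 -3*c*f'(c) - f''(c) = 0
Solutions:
 f(c) = C1 + C2*erf(sqrt(6)*c/2)


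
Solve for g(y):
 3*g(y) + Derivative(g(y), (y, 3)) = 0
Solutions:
 g(y) = C3*exp(-3^(1/3)*y) + (C1*sin(3^(5/6)*y/2) + C2*cos(3^(5/6)*y/2))*exp(3^(1/3)*y/2)


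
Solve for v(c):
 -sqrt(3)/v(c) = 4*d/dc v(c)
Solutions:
 v(c) = -sqrt(C1 - 2*sqrt(3)*c)/2
 v(c) = sqrt(C1 - 2*sqrt(3)*c)/2


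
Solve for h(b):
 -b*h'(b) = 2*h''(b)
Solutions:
 h(b) = C1 + C2*erf(b/2)


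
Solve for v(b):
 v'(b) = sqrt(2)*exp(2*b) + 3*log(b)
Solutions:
 v(b) = C1 + 3*b*log(b) - 3*b + sqrt(2)*exp(2*b)/2


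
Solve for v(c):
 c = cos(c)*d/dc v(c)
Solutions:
 v(c) = C1 + Integral(c/cos(c), c)


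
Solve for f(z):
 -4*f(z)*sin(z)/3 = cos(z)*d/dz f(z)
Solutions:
 f(z) = C1*cos(z)^(4/3)


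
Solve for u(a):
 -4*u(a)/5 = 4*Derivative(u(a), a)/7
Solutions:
 u(a) = C1*exp(-7*a/5)


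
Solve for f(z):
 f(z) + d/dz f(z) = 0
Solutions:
 f(z) = C1*exp(-z)


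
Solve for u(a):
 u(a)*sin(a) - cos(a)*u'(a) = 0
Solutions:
 u(a) = C1/cos(a)


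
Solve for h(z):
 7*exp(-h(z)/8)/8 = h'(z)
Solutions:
 h(z) = 8*log(C1 + 7*z/64)


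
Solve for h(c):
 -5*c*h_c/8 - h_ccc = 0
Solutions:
 h(c) = C1 + Integral(C2*airyai(-5^(1/3)*c/2) + C3*airybi(-5^(1/3)*c/2), c)


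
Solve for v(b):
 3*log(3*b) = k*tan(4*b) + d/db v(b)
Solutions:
 v(b) = C1 + 3*b*log(b) - 3*b + 3*b*log(3) + k*log(cos(4*b))/4


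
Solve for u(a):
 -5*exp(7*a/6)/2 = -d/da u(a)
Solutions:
 u(a) = C1 + 15*exp(7*a/6)/7


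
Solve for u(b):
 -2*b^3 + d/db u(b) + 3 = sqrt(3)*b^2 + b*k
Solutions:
 u(b) = C1 + b^4/2 + sqrt(3)*b^3/3 + b^2*k/2 - 3*b


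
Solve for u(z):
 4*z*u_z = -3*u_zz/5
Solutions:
 u(z) = C1 + C2*erf(sqrt(30)*z/3)


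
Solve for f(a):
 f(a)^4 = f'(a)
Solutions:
 f(a) = (-1/(C1 + 3*a))^(1/3)
 f(a) = (-1/(C1 + a))^(1/3)*(-3^(2/3) - 3*3^(1/6)*I)/6
 f(a) = (-1/(C1 + a))^(1/3)*(-3^(2/3) + 3*3^(1/6)*I)/6


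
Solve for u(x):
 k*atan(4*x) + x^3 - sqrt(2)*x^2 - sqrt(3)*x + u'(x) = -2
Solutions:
 u(x) = C1 - k*(x*atan(4*x) - log(16*x^2 + 1)/8) - x^4/4 + sqrt(2)*x^3/3 + sqrt(3)*x^2/2 - 2*x


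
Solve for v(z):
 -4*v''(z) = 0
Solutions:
 v(z) = C1 + C2*z


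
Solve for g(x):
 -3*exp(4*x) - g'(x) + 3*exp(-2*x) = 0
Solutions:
 g(x) = C1 - 3*exp(4*x)/4 - 3*exp(-2*x)/2


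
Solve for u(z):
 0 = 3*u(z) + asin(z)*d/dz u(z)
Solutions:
 u(z) = C1*exp(-3*Integral(1/asin(z), z))


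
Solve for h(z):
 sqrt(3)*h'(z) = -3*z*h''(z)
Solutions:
 h(z) = C1 + C2*z^(1 - sqrt(3)/3)


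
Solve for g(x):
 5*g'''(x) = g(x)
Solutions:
 g(x) = C3*exp(5^(2/3)*x/5) + (C1*sin(sqrt(3)*5^(2/3)*x/10) + C2*cos(sqrt(3)*5^(2/3)*x/10))*exp(-5^(2/3)*x/10)


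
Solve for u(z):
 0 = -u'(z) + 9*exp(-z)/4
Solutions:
 u(z) = C1 - 9*exp(-z)/4


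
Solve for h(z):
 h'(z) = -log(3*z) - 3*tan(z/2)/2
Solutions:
 h(z) = C1 - z*log(z) - z*log(3) + z + 3*log(cos(z/2))


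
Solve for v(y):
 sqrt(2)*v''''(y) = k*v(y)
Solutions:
 v(y) = C1*exp(-2^(7/8)*k^(1/4)*y/2) + C2*exp(2^(7/8)*k^(1/4)*y/2) + C3*exp(-2^(7/8)*I*k^(1/4)*y/2) + C4*exp(2^(7/8)*I*k^(1/4)*y/2)


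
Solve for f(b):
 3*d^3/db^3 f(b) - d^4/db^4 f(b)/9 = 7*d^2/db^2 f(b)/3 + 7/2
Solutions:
 f(b) = C1 + C2*b + C3*exp(b*(27 - sqrt(645))/2) + C4*exp(b*(sqrt(645) + 27)/2) - 3*b^2/4


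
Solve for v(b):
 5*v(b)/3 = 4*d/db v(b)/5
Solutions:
 v(b) = C1*exp(25*b/12)


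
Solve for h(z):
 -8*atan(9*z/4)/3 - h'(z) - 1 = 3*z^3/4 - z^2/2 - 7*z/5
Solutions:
 h(z) = C1 - 3*z^4/16 + z^3/6 + 7*z^2/10 - 8*z*atan(9*z/4)/3 - z + 16*log(81*z^2 + 16)/27
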